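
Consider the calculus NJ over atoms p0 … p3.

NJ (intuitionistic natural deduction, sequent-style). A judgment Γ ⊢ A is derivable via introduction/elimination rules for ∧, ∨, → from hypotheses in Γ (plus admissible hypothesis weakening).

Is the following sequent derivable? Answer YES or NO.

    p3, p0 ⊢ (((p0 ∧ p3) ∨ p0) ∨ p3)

Derivation trace:
[∨I₁] p3, p0 ⊢ (((p0 ∧ p3) ∨ p0) ∨ p3)
  [∨I₁] p3, p0 ⊢ ((p0 ∧ p3) ∨ p0)
    [∧I] p3, p0 ⊢ (p0 ∧ p3)
      [Ax] p0 ⊢ p0
      [Ax] p3 ⊢ p3

Result: YES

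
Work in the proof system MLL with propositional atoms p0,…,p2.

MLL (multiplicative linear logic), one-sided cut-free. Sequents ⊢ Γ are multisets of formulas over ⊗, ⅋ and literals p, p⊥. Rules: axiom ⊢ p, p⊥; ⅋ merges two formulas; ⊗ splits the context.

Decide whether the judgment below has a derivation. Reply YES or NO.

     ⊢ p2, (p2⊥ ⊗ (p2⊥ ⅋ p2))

Derivation (root first):
[⊗]  ⊢ p2, (p2⊥ ⊗ (p2⊥ ⅋ p2))
  [Ax]  ⊢ p2, p2⊥
  [⅋]  ⊢ (p2⊥ ⅋ p2)
    [Ax]  ⊢ p2, p2⊥

Result: YES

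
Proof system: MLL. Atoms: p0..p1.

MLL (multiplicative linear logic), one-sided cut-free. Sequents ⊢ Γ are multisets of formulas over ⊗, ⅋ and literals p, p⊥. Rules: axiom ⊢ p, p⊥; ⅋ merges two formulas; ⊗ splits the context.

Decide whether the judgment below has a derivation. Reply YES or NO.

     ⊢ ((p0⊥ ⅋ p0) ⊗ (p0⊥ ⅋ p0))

Derivation trace:
[⊗]  ⊢ ((p0⊥ ⅋ p0) ⊗ (p0⊥ ⅋ p0))
  [⅋]  ⊢ (p0⊥ ⅋ p0)
    [Ax]  ⊢ p0, p0⊥
  [⅋]  ⊢ (p0⊥ ⅋ p0)
    [Ax]  ⊢ p0, p0⊥

Result: YES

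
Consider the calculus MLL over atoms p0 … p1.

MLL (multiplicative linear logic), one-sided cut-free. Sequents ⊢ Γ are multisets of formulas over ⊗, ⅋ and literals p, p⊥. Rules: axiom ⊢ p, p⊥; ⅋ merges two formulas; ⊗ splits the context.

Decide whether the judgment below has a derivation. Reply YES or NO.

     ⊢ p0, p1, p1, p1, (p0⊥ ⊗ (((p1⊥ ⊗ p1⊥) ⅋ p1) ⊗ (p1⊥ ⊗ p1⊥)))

Derivation (root first):
[⊗]  ⊢ p0, p1, p1, p1, (p0⊥ ⊗ (((p1⊥ ⊗ p1⊥) ⅋ p1) ⊗ (p1⊥ ⊗ p1⊥)))
  [Ax]  ⊢ p0, p0⊥
  [⊗]  ⊢ p1, p1, p1, (((p1⊥ ⊗ p1⊥) ⅋ p1) ⊗ (p1⊥ ⊗ p1⊥))
    [⅋]  ⊢ p1, ((p1⊥ ⊗ p1⊥) ⅋ p1)
      [⊗]  ⊢ p1, p1, (p1⊥ ⊗ p1⊥)
        [Ax]  ⊢ p1, p1⊥
        [Ax]  ⊢ p1, p1⊥
    [⊗]  ⊢ p1, p1, (p1⊥ ⊗ p1⊥)
      [Ax]  ⊢ p1, p1⊥
      [Ax]  ⊢ p1, p1⊥

Result: YES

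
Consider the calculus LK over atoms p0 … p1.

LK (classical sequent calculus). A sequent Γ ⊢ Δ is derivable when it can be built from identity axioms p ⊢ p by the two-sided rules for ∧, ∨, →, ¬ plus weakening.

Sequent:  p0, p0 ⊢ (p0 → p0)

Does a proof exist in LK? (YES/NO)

Derivation trace:
[→R] p0, p0 ⊢ (p0 → p0)
  [WL] p0, p0, p0 ⊢ p0
    [WL] p0, p0 ⊢ p0
      [Ax] p0 ⊢ p0

Result: YES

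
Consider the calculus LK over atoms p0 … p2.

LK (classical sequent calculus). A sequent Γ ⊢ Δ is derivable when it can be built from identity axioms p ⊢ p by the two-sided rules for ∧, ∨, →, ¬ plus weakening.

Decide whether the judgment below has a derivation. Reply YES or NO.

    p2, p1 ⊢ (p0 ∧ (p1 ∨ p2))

Truth-table refutation:
  v=000: Γ:[p2=F, p1=F] Δ:[(p0 ∧ (p1 ∨ p2))=F] refutes=False
  v=001: Γ:[p2=T, p1=F] Δ:[(p0 ∧ (p1 ∨ p2))=F] refutes=False
  v=010: Γ:[p2=F, p1=T] Δ:[(p0 ∧ (p1 ∨ p2))=F] refutes=False
  v=011: Γ:[p2=T, p1=T] Δ:[(p0 ∧ (p1 ∨ p2))=F] refutes=True  ← countermodel

Result: NO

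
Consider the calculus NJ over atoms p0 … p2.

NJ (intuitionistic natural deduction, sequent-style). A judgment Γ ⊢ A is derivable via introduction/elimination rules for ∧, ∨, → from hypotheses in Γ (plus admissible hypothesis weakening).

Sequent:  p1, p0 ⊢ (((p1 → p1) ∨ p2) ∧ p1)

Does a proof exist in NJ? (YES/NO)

Derivation (root first):
[∧I] p1, p0 ⊢ (((p1 → p1) ∨ p2) ∧ p1)
  [∨I₁]  ⊢ ((p1 → p1) ∨ p2)
    [→I]  ⊢ (p1 → p1)
      [Ax] p1 ⊢ p1
  [→E] p1, p0 ⊢ p1
    [→I] p1 ⊢ (p0 → p1)
      [Wk] p1, p0 ⊢ p1
        [Ax] p1 ⊢ p1
    [Ax] p0 ⊢ p0

Result: YES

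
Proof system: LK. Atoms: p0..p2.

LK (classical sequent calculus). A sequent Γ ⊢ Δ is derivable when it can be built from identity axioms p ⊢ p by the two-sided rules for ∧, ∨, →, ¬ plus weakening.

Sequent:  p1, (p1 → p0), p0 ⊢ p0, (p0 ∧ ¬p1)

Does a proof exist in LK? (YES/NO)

Derivation (root first):
[WL] p1, (p1 → p0), p0 ⊢ p0, (p0 ∧ ¬p1)
  [∧R] p1, (p1 → p0) ⊢ p0, (p0 ∧ ¬p1)
    [→L] p1, (p1 → p0) ⊢ p0
      [Ax] p1 ⊢ p1
      [Ax] p0 ⊢ p0
    [¬R] (p1 → p0) ⊢ p0, ¬p1
      [→L] p1, (p1 → p0) ⊢ p0
        [Ax] p1 ⊢ p1
        [Ax] p0 ⊢ p0

Result: YES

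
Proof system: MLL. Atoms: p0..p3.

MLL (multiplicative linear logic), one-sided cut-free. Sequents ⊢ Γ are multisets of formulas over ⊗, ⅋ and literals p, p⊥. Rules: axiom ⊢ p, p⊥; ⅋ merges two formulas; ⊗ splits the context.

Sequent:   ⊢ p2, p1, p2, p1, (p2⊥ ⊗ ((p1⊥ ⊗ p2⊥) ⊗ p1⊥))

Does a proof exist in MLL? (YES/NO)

Derivation trace:
[⊗]  ⊢ p2, p1, p2, p1, (p2⊥ ⊗ ((p1⊥ ⊗ p2⊥) ⊗ p1⊥))
  [Ax]  ⊢ p2, p2⊥
  [⊗]  ⊢ p1, p2, p1, ((p1⊥ ⊗ p2⊥) ⊗ p1⊥)
    [⊗]  ⊢ p1, p2, (p1⊥ ⊗ p2⊥)
      [Ax]  ⊢ p1, p1⊥
      [Ax]  ⊢ p2, p2⊥
    [Ax]  ⊢ p1, p1⊥

Result: YES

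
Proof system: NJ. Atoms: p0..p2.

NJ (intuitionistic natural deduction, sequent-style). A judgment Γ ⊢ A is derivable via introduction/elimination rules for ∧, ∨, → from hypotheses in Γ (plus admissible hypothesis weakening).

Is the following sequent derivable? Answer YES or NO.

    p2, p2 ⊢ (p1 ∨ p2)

Proof tree:
[∨I₂] p2, p2 ⊢ (p1 ∨ p2)
  [Wk] p2, p2 ⊢ p2
    [Ax] p2 ⊢ p2

Result: YES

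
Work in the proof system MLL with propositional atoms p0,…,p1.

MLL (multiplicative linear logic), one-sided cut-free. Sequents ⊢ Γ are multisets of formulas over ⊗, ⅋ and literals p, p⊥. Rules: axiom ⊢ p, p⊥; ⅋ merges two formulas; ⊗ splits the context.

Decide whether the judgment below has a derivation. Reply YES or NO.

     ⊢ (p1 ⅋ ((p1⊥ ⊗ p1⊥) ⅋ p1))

Derivation (root first):
[⅋]  ⊢ (p1 ⅋ ((p1⊥ ⊗ p1⊥) ⅋ p1))
  [⅋]  ⊢ p1, ((p1⊥ ⊗ p1⊥) ⅋ p1)
    [⊗]  ⊢ p1, p1, (p1⊥ ⊗ p1⊥)
      [Ax]  ⊢ p1, p1⊥
      [Ax]  ⊢ p1, p1⊥

Result: YES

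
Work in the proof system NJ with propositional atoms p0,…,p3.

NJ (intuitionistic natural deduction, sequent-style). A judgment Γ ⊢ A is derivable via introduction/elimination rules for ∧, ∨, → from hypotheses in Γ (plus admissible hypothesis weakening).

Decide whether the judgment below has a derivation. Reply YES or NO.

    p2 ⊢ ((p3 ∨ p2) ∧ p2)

Derivation trace:
[∧I] p2 ⊢ ((p3 ∨ p2) ∧ p2)
  [∨I₂] p2 ⊢ (p3 ∨ p2)
    [Ax] p2 ⊢ p2
  [Ax] p2 ⊢ p2

Result: YES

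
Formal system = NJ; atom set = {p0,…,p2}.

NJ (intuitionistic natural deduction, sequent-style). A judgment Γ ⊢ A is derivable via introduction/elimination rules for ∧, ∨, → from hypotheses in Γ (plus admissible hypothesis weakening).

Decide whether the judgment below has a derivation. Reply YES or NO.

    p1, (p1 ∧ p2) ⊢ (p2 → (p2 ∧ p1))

Proof tree:
[→I] p1, (p1 ∧ p2) ⊢ (p2 → (p2 ∧ p1))
  [∧I] p1, p2, (p1 ∧ p2) ⊢ (p2 ∧ p1)
    [Ax] p2 ⊢ p2
    [Wk] p1, (p1 ∧ p2) ⊢ p1
      [Ax] p1 ⊢ p1

Result: YES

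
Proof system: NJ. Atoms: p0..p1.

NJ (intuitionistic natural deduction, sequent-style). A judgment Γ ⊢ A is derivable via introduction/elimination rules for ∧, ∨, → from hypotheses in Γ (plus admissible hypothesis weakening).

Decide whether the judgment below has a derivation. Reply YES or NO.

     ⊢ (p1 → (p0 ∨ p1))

Proof tree:
[→I]  ⊢ (p1 → (p0 ∨ p1))
  [∨I₂] p1 ⊢ (p0 ∨ p1)
    [Ax] p1 ⊢ p1

Result: YES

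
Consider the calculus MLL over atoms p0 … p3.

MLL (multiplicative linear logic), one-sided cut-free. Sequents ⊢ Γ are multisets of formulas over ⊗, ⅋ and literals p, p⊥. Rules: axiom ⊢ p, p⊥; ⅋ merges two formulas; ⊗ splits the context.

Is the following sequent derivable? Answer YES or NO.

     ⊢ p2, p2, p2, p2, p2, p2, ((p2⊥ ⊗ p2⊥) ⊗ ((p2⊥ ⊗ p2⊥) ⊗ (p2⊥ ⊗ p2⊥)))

Derivation trace:
[⊗]  ⊢ p2, p2, p2, p2, p2, p2, ((p2⊥ ⊗ p2⊥) ⊗ ((p2⊥ ⊗ p2⊥) ⊗ (p2⊥ ⊗ p2⊥)))
  [⊗]  ⊢ p2, p2, (p2⊥ ⊗ p2⊥)
    [Ax]  ⊢ p2, p2⊥
    [Ax]  ⊢ p2, p2⊥
  [⊗]  ⊢ p2, p2, p2, p2, ((p2⊥ ⊗ p2⊥) ⊗ (p2⊥ ⊗ p2⊥))
    [⊗]  ⊢ p2, p2, (p2⊥ ⊗ p2⊥)
      [Ax]  ⊢ p2, p2⊥
      [Ax]  ⊢ p2, p2⊥
    [⊗]  ⊢ p2, p2, (p2⊥ ⊗ p2⊥)
      [Ax]  ⊢ p2, p2⊥
      [Ax]  ⊢ p2, p2⊥

Result: YES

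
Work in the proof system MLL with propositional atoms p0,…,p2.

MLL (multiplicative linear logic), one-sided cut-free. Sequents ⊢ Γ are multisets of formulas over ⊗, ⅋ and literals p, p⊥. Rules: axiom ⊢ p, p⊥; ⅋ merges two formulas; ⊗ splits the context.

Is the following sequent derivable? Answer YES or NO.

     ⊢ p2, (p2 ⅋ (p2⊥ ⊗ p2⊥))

Derivation trace:
[⅋]  ⊢ p2, (p2 ⅋ (p2⊥ ⊗ p2⊥))
  [⊗]  ⊢ p2, p2, (p2⊥ ⊗ p2⊥)
    [Ax]  ⊢ p2, p2⊥
    [Ax]  ⊢ p2, p2⊥

Result: YES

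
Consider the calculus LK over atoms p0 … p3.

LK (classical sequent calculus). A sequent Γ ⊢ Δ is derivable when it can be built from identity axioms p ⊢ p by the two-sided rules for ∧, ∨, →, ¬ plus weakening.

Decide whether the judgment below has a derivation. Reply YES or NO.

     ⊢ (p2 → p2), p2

Derivation trace:
[WR]  ⊢ (p2 → p2), p2
  [→R]  ⊢ (p2 → p2)
    [Ax] p2 ⊢ p2

Result: YES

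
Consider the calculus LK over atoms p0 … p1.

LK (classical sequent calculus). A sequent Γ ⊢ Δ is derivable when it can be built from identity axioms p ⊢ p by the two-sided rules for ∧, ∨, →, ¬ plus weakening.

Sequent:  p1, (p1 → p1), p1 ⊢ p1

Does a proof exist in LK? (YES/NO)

Proof tree:
[WL] p1, (p1 → p1), p1 ⊢ p1
  [→L] p1, (p1 → p1) ⊢ p1
    [Ax] p1 ⊢ p1
    [Ax] p1 ⊢ p1

Result: YES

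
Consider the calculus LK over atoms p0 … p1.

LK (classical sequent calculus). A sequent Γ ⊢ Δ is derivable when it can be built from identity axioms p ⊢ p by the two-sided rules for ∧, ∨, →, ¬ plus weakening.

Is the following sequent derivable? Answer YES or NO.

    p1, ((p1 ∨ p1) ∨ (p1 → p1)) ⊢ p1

Derivation (root first):
[∨L] p1, ((p1 ∨ p1) ∨ (p1 → p1)) ⊢ p1
  [∨L] (p1 ∨ p1) ⊢ p1
    [Ax] p1 ⊢ p1
    [Ax] p1 ⊢ p1
  [→L] p1, (p1 → p1) ⊢ p1
    [Ax] p1 ⊢ p1
    [Ax] p1 ⊢ p1

Result: YES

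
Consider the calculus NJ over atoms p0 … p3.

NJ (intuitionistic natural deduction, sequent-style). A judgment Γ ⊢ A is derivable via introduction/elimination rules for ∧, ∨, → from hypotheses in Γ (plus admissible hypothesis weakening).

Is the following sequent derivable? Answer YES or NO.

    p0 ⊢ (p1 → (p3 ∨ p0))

Derivation (root first):
[→I] p0 ⊢ (p1 → (p3 ∨ p0))
  [Wk] p0, p1 ⊢ (p3 ∨ p0)
    [∨I₂] p0 ⊢ (p3 ∨ p0)
      [Ax] p0 ⊢ p0

Result: YES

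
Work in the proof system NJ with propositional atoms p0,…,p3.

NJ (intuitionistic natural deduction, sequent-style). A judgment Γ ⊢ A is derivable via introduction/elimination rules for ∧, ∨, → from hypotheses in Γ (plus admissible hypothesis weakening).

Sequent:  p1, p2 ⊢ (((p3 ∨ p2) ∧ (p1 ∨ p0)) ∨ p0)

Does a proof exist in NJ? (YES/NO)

Proof tree:
[∨I₁] p1, p2 ⊢ (((p3 ∨ p2) ∧ (p1 ∨ p0)) ∨ p0)
  [∧I] p1, p2 ⊢ ((p3 ∨ p2) ∧ (p1 ∨ p0))
    [∨I₂] p2 ⊢ (p3 ∨ p2)
      [Ax] p2 ⊢ p2
    [Wk] p1, p1 ⊢ (p1 ∨ p0)
      [∨I₁] p1 ⊢ (p1 ∨ p0)
        [Ax] p1 ⊢ p1

Result: YES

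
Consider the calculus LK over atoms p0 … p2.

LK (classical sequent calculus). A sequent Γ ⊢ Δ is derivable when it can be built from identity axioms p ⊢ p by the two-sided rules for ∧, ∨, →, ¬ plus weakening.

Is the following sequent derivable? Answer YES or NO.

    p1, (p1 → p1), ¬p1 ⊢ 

Derivation (root first):
[¬L] p1, (p1 → p1), ¬p1 ⊢ 
  [→L] p1, (p1 → p1) ⊢ p1
    [Ax] p1 ⊢ p1
    [Ax] p1 ⊢ p1

Result: YES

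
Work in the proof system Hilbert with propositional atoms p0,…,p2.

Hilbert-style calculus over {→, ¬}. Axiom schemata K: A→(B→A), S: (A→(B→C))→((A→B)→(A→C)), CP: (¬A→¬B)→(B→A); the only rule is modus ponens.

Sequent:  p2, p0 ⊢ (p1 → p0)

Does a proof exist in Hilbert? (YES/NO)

Derivation trace:
[MP] p2, p0 ⊢ (p1 → p0)
  [K]  ⊢ (p0 → (p1 → p0))
  [MP] p2, p0 ⊢ p0
    [MP] p0 ⊢ (p2 → p0)
      [K]  ⊢ (p0 → (p2 → p0))
      [Hyp] p0 ⊢ p0
    [Hyp] p2 ⊢ p2

Result: YES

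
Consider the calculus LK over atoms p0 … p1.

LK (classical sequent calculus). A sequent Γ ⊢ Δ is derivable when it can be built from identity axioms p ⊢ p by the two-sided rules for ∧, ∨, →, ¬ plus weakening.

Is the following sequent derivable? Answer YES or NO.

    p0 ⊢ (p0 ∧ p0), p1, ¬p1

Derivation (root first):
[¬R] p0 ⊢ (p0 ∧ p0), p1, ¬p1
  [WR] p0, p1 ⊢ (p0 ∧ p0), p1
    [WL] p0, p1 ⊢ (p0 ∧ p0)
      [∧R] p0 ⊢ (p0 ∧ p0)
        [Ax] p0 ⊢ p0
        [Ax] p0 ⊢ p0

Result: YES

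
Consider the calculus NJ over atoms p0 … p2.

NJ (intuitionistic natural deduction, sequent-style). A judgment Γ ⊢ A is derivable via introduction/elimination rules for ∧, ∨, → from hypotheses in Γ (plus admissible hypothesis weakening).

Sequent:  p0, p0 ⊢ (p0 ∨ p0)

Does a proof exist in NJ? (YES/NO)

Derivation (root first):
[Wk] p0, p0 ⊢ (p0 ∨ p0)
  [∨I₂] p0 ⊢ (p0 ∨ p0)
    [Ax] p0 ⊢ p0

Result: YES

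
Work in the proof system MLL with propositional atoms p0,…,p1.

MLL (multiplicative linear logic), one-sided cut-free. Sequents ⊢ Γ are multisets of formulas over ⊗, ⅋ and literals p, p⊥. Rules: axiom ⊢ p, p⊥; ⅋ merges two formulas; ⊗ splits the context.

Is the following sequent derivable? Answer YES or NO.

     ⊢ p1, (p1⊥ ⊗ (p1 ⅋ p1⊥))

Derivation trace:
[⊗]  ⊢ p1, (p1⊥ ⊗ (p1 ⅋ p1⊥))
  [Ax]  ⊢ p1, p1⊥
  [⅋]  ⊢ (p1 ⅋ p1⊥)
    [Ax]  ⊢ p1, p1⊥

Result: YES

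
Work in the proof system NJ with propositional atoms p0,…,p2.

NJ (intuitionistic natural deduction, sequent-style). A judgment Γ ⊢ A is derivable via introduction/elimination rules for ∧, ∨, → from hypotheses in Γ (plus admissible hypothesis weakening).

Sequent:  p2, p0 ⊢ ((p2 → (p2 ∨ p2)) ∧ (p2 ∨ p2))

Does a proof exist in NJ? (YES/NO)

Proof tree:
[Wk] p2, p0 ⊢ ((p2 → (p2 ∨ p2)) ∧ (p2 ∨ p2))
  [∧I] p2 ⊢ ((p2 → (p2 ∨ p2)) ∧ (p2 ∨ p2))
    [→I]  ⊢ (p2 → (p2 ∨ p2))
      [∨I₂] p2 ⊢ (p2 ∨ p2)
        [Ax] p2 ⊢ p2
    [∨I₂] p2 ⊢ (p2 ∨ p2)
      [Ax] p2 ⊢ p2

Result: YES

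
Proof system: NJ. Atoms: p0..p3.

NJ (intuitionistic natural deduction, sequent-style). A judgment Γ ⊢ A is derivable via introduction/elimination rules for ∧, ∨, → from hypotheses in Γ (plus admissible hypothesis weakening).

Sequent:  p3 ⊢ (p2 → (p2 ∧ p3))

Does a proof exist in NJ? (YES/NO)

Derivation (root first):
[→I] p3 ⊢ (p2 → (p2 ∧ p3))
  [∧I] p2, p3 ⊢ (p2 ∧ p3)
    [Ax] p2 ⊢ p2
    [Ax] p3 ⊢ p3

Result: YES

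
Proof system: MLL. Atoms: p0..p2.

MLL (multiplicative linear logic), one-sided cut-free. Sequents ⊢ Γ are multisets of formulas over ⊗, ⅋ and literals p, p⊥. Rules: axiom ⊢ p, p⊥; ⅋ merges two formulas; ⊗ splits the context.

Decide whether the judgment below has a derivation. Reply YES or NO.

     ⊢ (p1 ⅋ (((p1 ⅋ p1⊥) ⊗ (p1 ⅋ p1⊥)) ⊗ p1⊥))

Derivation (root first):
[⅋]  ⊢ (p1 ⅋ (((p1 ⅋ p1⊥) ⊗ (p1 ⅋ p1⊥)) ⊗ p1⊥))
  [⊗]  ⊢ p1, (((p1 ⅋ p1⊥) ⊗ (p1 ⅋ p1⊥)) ⊗ p1⊥)
    [⊗]  ⊢ ((p1 ⅋ p1⊥) ⊗ (p1 ⅋ p1⊥))
      [⅋]  ⊢ (p1 ⅋ p1⊥)
        [Ax]  ⊢ p1, p1⊥
      [⅋]  ⊢ (p1 ⅋ p1⊥)
        [Ax]  ⊢ p1, p1⊥
    [Ax]  ⊢ p1, p1⊥

Result: YES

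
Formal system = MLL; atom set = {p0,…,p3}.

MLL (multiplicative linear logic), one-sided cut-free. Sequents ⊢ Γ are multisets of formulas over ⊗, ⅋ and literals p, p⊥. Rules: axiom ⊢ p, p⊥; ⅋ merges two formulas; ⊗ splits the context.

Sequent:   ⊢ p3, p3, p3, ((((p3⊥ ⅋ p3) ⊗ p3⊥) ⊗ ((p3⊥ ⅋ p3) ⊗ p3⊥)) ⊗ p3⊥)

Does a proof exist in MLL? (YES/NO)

Proof tree:
[⊗]  ⊢ p3, p3, p3, ((((p3⊥ ⅋ p3) ⊗ p3⊥) ⊗ ((p3⊥ ⅋ p3) ⊗ p3⊥)) ⊗ p3⊥)
  [⊗]  ⊢ p3, p3, (((p3⊥ ⅋ p3) ⊗ p3⊥) ⊗ ((p3⊥ ⅋ p3) ⊗ p3⊥))
    [⊗]  ⊢ p3, ((p3⊥ ⅋ p3) ⊗ p3⊥)
      [⅋]  ⊢ (p3⊥ ⅋ p3)
        [Ax]  ⊢ p3, p3⊥
      [Ax]  ⊢ p3, p3⊥
    [⊗]  ⊢ p3, ((p3⊥ ⅋ p3) ⊗ p3⊥)
      [⅋]  ⊢ (p3⊥ ⅋ p3)
        [Ax]  ⊢ p3, p3⊥
      [Ax]  ⊢ p3, p3⊥
  [Ax]  ⊢ p3, p3⊥

Result: YES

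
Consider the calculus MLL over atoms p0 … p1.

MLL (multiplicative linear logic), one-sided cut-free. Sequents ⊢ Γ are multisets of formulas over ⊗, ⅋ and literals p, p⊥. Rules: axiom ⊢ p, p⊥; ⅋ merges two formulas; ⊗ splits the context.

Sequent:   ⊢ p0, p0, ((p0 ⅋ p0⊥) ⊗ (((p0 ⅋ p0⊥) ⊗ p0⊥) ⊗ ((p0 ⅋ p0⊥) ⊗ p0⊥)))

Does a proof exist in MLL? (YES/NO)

Derivation trace:
[⊗]  ⊢ p0, p0, ((p0 ⅋ p0⊥) ⊗ (((p0 ⅋ p0⊥) ⊗ p0⊥) ⊗ ((p0 ⅋ p0⊥) ⊗ p0⊥)))
  [⅋]  ⊢ (p0 ⅋ p0⊥)
    [Ax]  ⊢ p0, p0⊥
  [⊗]  ⊢ p0, p0, (((p0 ⅋ p0⊥) ⊗ p0⊥) ⊗ ((p0 ⅋ p0⊥) ⊗ p0⊥))
    [⊗]  ⊢ p0, ((p0 ⅋ p0⊥) ⊗ p0⊥)
      [⅋]  ⊢ (p0 ⅋ p0⊥)
        [Ax]  ⊢ p0, p0⊥
      [Ax]  ⊢ p0, p0⊥
    [⊗]  ⊢ p0, ((p0 ⅋ p0⊥) ⊗ p0⊥)
      [⅋]  ⊢ (p0 ⅋ p0⊥)
        [Ax]  ⊢ p0, p0⊥
      [Ax]  ⊢ p0, p0⊥

Result: YES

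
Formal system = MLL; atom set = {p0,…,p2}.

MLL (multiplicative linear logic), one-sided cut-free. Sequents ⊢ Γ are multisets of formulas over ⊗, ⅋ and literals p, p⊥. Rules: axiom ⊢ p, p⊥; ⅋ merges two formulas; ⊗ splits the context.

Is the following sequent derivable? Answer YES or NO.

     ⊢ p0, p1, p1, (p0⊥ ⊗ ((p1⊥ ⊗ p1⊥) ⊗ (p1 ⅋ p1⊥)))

Derivation trace:
[⊗]  ⊢ p0, p1, p1, (p0⊥ ⊗ ((p1⊥ ⊗ p1⊥) ⊗ (p1 ⅋ p1⊥)))
  [Ax]  ⊢ p0, p0⊥
  [⊗]  ⊢ p1, p1, ((p1⊥ ⊗ p1⊥) ⊗ (p1 ⅋ p1⊥))
    [⊗]  ⊢ p1, p1, (p1⊥ ⊗ p1⊥)
      [Ax]  ⊢ p1, p1⊥
      [Ax]  ⊢ p1, p1⊥
    [⅋]  ⊢ (p1 ⅋ p1⊥)
      [Ax]  ⊢ p1, p1⊥

Result: YES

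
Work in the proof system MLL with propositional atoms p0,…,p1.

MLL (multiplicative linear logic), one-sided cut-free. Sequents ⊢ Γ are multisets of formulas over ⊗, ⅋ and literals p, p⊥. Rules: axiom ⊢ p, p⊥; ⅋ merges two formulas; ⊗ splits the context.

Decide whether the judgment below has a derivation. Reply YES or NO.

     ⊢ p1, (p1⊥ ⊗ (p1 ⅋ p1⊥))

Derivation trace:
[⊗]  ⊢ p1, (p1⊥ ⊗ (p1 ⅋ p1⊥))
  [Ax]  ⊢ p1, p1⊥
  [⅋]  ⊢ (p1 ⅋ p1⊥)
    [Ax]  ⊢ p1, p1⊥

Result: YES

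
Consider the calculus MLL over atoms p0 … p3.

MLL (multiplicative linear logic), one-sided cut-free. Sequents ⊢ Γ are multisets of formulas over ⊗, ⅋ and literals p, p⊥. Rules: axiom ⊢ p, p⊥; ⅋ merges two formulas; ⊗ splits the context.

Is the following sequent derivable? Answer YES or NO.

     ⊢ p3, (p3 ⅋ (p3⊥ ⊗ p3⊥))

Derivation trace:
[⅋]  ⊢ p3, (p3 ⅋ (p3⊥ ⊗ p3⊥))
  [⊗]  ⊢ p3, p3, (p3⊥ ⊗ p3⊥)
    [Ax]  ⊢ p3, p3⊥
    [Ax]  ⊢ p3, p3⊥

Result: YES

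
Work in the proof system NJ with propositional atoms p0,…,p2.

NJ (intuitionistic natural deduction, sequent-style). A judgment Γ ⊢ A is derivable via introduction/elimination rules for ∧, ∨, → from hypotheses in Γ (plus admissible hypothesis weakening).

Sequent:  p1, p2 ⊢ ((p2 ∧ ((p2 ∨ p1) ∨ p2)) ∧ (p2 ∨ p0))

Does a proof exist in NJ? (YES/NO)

Derivation (root first):
[∧I] p1, p2 ⊢ ((p2 ∧ ((p2 ∨ p1) ∨ p2)) ∧ (p2 ∨ p0))
  [∧I] p1, p2 ⊢ (p2 ∧ ((p2 ∨ p1) ∨ p2))
    [Ax] p2 ⊢ p2
    [∨I₁] p1 ⊢ ((p2 ∨ p1) ∨ p2)
      [∨I₂] p1 ⊢ (p2 ∨ p1)
        [Ax] p1 ⊢ p1
  [∨I₁] p2 ⊢ (p2 ∨ p0)
    [Ax] p2 ⊢ p2

Result: YES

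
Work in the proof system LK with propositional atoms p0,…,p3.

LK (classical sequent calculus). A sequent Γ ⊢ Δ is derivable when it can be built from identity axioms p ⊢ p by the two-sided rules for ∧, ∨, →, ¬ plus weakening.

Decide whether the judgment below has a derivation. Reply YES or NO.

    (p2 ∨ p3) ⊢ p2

Enumerate valuations to refute Γ ⊢ Δ:
  v=0000: Γ:[(p2 ∨ p3)=F] Δ:[p2=F] refutes=False
  v=0001: Γ:[(p2 ∨ p3)=T] Δ:[p2=F] refutes=True  ← countermodel

Result: NO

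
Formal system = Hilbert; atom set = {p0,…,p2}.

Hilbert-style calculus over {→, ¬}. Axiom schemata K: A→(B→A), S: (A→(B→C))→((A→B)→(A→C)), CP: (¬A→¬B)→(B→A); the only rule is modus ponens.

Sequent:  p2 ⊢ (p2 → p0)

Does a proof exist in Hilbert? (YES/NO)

Enumerate valuations to refute Γ ⊢ Δ:
  v=000: Γ:[p2=F] Δ:[(p2 → p0)=T] refutes=False
  v=001: Γ:[p2=T] Δ:[(p2 → p0)=F] refutes=True  ← countermodel

Result: NO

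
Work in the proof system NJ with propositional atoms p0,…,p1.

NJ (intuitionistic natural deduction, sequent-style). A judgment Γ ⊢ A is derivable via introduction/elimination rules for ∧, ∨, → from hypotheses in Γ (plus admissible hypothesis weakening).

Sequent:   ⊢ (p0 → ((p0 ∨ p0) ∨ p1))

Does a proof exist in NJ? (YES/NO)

Derivation (root first):
[→I]  ⊢ (p0 → ((p0 ∨ p0) ∨ p1))
  [∨I₁] p0 ⊢ ((p0 ∨ p0) ∨ p1)
    [∨I₂] p0 ⊢ (p0 ∨ p0)
      [Ax] p0 ⊢ p0

Result: YES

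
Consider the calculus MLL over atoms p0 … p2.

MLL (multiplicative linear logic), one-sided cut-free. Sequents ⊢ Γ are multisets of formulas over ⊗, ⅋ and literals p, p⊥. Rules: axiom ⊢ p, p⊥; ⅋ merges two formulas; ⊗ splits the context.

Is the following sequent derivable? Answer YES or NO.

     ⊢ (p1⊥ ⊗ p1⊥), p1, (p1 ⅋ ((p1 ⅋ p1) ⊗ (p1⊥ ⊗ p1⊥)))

Derivation (root first):
[⅋]  ⊢ (p1⊥ ⊗ p1⊥), p1, (p1 ⅋ ((p1 ⅋ p1) ⊗ (p1⊥ ⊗ p1⊥)))
  [⊗]  ⊢ (p1⊥ ⊗ p1⊥), p1, p1, ((p1 ⅋ p1) ⊗ (p1⊥ ⊗ p1⊥))
    [⅋]  ⊢ (p1⊥ ⊗ p1⊥), (p1 ⅋ p1)
      [⊗]  ⊢ p1, p1, (p1⊥ ⊗ p1⊥)
        [Ax]  ⊢ p1, p1⊥
        [Ax]  ⊢ p1, p1⊥
    [⊗]  ⊢ p1, p1, (p1⊥ ⊗ p1⊥)
      [Ax]  ⊢ p1, p1⊥
      [Ax]  ⊢ p1, p1⊥

Result: YES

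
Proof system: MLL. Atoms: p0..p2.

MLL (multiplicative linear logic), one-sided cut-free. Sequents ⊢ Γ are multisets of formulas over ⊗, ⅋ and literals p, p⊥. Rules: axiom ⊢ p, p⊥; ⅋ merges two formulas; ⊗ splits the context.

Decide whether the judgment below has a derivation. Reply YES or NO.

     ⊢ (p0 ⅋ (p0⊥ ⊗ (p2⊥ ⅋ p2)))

Derivation (root first):
[⅋]  ⊢ (p0 ⅋ (p0⊥ ⊗ (p2⊥ ⅋ p2)))
  [⊗]  ⊢ p0, (p0⊥ ⊗ (p2⊥ ⅋ p2))
    [Ax]  ⊢ p0, p0⊥
    [⅋]  ⊢ (p2⊥ ⅋ p2)
      [Ax]  ⊢ p2, p2⊥

Result: YES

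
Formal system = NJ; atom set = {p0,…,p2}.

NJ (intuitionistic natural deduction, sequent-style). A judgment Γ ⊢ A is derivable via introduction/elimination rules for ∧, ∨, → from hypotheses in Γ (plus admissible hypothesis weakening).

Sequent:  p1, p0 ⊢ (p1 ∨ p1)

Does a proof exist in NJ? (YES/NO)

Proof tree:
[Wk] p1, p0 ⊢ (p1 ∨ p1)
  [∨I₂] p1 ⊢ (p1 ∨ p1)
    [Ax] p1 ⊢ p1

Result: YES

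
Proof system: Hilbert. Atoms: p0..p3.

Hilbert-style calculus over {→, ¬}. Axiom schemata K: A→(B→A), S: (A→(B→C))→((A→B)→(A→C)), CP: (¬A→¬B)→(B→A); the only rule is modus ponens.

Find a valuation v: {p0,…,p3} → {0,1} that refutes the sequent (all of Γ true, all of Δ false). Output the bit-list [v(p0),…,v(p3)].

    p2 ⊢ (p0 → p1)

Search for a countermodel by truth-table:
  v=0000: Γ:[p2=F] Δ:[(p0 → p1)=T] refutes=False
  v=0001: Γ:[p2=F] Δ:[(p0 → p1)=T] refutes=False
  v=0010: Γ:[p2=T] Δ:[(p0 → p1)=T] refutes=False
  v=0011: Γ:[p2=T] Δ:[(p0 → p1)=T] refutes=False
  v=0100: Γ:[p2=F] Δ:[(p0 → p1)=T] refutes=False
  v=0101: Γ:[p2=F] Δ:[(p0 → p1)=T] refutes=False
  v=0110: Γ:[p2=T] Δ:[(p0 → p1)=T] refutes=False
  v=0111: Γ:[p2=T] Δ:[(p0 → p1)=T] refutes=False
  v=1000: Γ:[p2=F] Δ:[(p0 → p1)=F] refutes=False
  v=1001: Γ:[p2=F] Δ:[(p0 → p1)=F] refutes=False
  v=1010: Γ:[p2=T] Δ:[(p0 → p1)=F] refutes=True  ← countermodel

Result: [1, 0, 1, 0]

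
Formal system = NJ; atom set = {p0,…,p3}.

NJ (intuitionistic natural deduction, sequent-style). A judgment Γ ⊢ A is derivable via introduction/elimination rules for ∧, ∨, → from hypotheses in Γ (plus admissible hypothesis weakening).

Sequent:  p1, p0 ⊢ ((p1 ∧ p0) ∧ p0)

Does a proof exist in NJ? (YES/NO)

Derivation (root first):
[∧I] p1, p0 ⊢ ((p1 ∧ p0) ∧ p0)
  [∧I] p1, p0 ⊢ (p1 ∧ p0)
    [Ax] p1 ⊢ p1
    [Ax] p0 ⊢ p0
  [Ax] p0 ⊢ p0

Result: YES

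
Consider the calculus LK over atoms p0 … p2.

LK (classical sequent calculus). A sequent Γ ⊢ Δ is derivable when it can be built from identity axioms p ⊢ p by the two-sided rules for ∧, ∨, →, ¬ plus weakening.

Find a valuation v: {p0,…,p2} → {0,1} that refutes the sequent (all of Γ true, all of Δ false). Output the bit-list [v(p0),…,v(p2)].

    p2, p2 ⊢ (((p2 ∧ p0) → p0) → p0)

Truth-table refutation:
  v=000: Γ:[p2=F, p2=F] Δ:[(((p2 ∧ p0) → p0) → p0)=F] refutes=False
  v=001: Γ:[p2=T, p2=T] Δ:[(((p2 ∧ p0) → p0) → p0)=F] refutes=True  ← countermodel

Result: [0, 0, 1]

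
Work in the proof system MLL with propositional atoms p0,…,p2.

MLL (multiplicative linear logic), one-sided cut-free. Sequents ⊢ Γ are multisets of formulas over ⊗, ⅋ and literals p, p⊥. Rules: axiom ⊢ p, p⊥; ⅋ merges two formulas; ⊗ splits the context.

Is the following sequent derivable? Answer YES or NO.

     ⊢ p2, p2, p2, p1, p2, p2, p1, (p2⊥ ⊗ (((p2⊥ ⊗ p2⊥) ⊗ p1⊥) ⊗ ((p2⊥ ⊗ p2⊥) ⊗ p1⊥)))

Derivation trace:
[⊗]  ⊢ p2, p2, p2, p1, p2, p2, p1, (p2⊥ ⊗ (((p2⊥ ⊗ p2⊥) ⊗ p1⊥) ⊗ ((p2⊥ ⊗ p2⊥) ⊗ p1⊥)))
  [Ax]  ⊢ p2, p2⊥
  [⊗]  ⊢ p2, p2, p1, p2, p2, p1, (((p2⊥ ⊗ p2⊥) ⊗ p1⊥) ⊗ ((p2⊥ ⊗ p2⊥) ⊗ p1⊥))
    [⊗]  ⊢ p2, p2, p1, ((p2⊥ ⊗ p2⊥) ⊗ p1⊥)
      [⊗]  ⊢ p2, p2, (p2⊥ ⊗ p2⊥)
        [Ax]  ⊢ p2, p2⊥
        [Ax]  ⊢ p2, p2⊥
      [Ax]  ⊢ p1, p1⊥
    [⊗]  ⊢ p2, p2, p1, ((p2⊥ ⊗ p2⊥) ⊗ p1⊥)
      [⊗]  ⊢ p2, p2, (p2⊥ ⊗ p2⊥)
        [Ax]  ⊢ p2, p2⊥
        [Ax]  ⊢ p2, p2⊥
      [Ax]  ⊢ p1, p1⊥

Result: YES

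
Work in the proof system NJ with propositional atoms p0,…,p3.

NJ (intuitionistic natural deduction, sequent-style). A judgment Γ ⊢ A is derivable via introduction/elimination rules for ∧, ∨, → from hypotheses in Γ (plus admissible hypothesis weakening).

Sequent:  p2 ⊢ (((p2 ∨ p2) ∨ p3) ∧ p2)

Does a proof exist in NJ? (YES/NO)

Proof tree:
[∧I] p2 ⊢ (((p2 ∨ p2) ∨ p3) ∧ p2)
  [∨I₁] p2 ⊢ ((p2 ∨ p2) ∨ p3)
    [∨I₁] p2 ⊢ (p2 ∨ p2)
      [Ax] p2 ⊢ p2
  [Ax] p2 ⊢ p2

Result: YES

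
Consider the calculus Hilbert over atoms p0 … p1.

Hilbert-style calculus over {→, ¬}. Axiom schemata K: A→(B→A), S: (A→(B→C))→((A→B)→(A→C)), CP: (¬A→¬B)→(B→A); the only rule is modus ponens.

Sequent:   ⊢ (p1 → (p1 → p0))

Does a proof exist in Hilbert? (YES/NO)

Search for a countermodel by truth-table:
  v=00: Γ:[] Δ:[(p1 → (p1 → p0))=T] refutes=False
  v=01: Γ:[] Δ:[(p1 → (p1 → p0))=F] refutes=True  ← countermodel

Result: NO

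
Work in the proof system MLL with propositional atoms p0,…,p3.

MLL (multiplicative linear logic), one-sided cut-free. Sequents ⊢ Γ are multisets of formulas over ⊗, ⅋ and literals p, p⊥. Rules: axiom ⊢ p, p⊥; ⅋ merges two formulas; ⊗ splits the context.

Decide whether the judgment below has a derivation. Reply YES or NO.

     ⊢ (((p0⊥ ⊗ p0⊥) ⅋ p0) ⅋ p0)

Derivation trace:
[⅋]  ⊢ (((p0⊥ ⊗ p0⊥) ⅋ p0) ⅋ p0)
  [⅋]  ⊢ p0, ((p0⊥ ⊗ p0⊥) ⅋ p0)
    [⊗]  ⊢ p0, p0, (p0⊥ ⊗ p0⊥)
      [Ax]  ⊢ p0, p0⊥
      [Ax]  ⊢ p0, p0⊥

Result: YES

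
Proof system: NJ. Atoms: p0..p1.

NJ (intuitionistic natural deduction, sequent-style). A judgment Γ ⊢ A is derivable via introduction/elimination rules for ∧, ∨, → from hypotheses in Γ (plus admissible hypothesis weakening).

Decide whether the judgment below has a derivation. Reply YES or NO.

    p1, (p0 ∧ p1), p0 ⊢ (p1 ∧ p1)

Derivation trace:
[Wk] p1, (p0 ∧ p1), p0 ⊢ (p1 ∧ p1)
  [∧I] p1, (p0 ∧ p1) ⊢ (p1 ∧ p1)
    [Ax] p1 ⊢ p1
    [Wk] p1, (p0 ∧ p1) ⊢ p1
      [Ax] p1 ⊢ p1

Result: YES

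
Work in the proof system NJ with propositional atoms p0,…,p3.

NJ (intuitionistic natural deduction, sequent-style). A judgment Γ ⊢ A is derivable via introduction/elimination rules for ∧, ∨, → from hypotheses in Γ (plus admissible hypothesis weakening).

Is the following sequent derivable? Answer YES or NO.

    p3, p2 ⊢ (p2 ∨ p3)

Proof tree:
[∨I₂] p3, p2 ⊢ (p2 ∨ p3)
  [Wk] p3, p2 ⊢ p3
    [Ax] p3 ⊢ p3

Result: YES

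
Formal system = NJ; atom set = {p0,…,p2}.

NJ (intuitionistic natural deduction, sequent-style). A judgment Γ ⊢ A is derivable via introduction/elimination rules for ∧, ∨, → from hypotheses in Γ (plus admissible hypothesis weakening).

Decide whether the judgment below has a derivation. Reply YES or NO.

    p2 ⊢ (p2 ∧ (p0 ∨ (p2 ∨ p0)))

Proof tree:
[∧I] p2 ⊢ (p2 ∧ (p0 ∨ (p2 ∨ p0)))
  [Ax] p2 ⊢ p2
  [∨I₂] p2 ⊢ (p0 ∨ (p2 ∨ p0))
    [∨I₁] p2 ⊢ (p2 ∨ p0)
      [Ax] p2 ⊢ p2

Result: YES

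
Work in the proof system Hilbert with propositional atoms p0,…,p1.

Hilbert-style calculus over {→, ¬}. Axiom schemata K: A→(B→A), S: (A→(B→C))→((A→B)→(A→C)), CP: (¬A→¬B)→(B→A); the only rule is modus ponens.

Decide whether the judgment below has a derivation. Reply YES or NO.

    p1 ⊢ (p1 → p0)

Truth-table refutation:
  v=00: Γ:[p1=F] Δ:[(p1 → p0)=T] refutes=False
  v=01: Γ:[p1=T] Δ:[(p1 → p0)=F] refutes=True  ← countermodel

Result: NO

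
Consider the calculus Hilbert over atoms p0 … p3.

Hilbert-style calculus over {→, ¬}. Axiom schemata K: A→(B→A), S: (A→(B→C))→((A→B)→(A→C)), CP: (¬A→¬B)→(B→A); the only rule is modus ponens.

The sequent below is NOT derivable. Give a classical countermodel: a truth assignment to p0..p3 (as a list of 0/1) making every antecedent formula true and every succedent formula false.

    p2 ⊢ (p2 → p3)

Truth-table refutation:
  v=0000: Γ:[p2=F] Δ:[(p2 → p3)=T] refutes=False
  v=0001: Γ:[p2=F] Δ:[(p2 → p3)=T] refutes=False
  v=0010: Γ:[p2=T] Δ:[(p2 → p3)=F] refutes=True  ← countermodel

Result: [0, 0, 1, 0]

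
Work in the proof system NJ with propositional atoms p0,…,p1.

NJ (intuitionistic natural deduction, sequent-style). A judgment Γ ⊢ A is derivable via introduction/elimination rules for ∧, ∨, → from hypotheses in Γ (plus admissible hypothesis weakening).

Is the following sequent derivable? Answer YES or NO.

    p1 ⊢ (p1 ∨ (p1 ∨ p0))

Proof tree:
[∨I₂] p1 ⊢ (p1 ∨ (p1 ∨ p0))
  [∨I₁] p1 ⊢ (p1 ∨ p0)
    [Ax] p1 ⊢ p1

Result: YES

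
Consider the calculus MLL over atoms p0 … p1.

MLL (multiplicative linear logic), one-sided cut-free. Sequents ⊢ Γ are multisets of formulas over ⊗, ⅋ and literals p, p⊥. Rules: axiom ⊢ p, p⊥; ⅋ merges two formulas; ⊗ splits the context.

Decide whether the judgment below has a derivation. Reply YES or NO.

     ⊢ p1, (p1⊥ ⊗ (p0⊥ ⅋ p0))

Derivation trace:
[⊗]  ⊢ p1, (p1⊥ ⊗ (p0⊥ ⅋ p0))
  [Ax]  ⊢ p1, p1⊥
  [⅋]  ⊢ (p0⊥ ⅋ p0)
    [Ax]  ⊢ p0, p0⊥

Result: YES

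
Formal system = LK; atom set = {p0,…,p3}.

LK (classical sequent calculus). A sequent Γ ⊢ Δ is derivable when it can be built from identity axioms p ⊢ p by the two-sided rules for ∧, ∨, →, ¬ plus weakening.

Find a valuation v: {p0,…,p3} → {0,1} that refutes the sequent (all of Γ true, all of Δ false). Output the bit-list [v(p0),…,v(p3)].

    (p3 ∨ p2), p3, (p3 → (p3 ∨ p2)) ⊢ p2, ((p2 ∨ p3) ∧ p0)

Search for a countermodel by truth-table:
  v=0000: Γ:[(p3 ∨ p2)=F, p3=F, (p3 → (p3 ∨ p2))=T] Δ:[p2=F, ((p2 ∨ p3) ∧ p0)=F] refutes=False
  v=0001: Γ:[(p3 ∨ p2)=T, p3=T, (p3 → (p3 ∨ p2))=T] Δ:[p2=F, ((p2 ∨ p3) ∧ p0)=F] refutes=True  ← countermodel

Result: [0, 0, 0, 1]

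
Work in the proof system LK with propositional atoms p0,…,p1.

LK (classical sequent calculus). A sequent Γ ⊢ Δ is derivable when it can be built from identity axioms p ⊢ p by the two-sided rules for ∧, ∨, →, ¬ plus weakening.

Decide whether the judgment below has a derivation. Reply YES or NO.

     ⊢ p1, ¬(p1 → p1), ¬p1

Derivation (root first):
[¬R]  ⊢ p1, ¬(p1 → p1), ¬p1
  [¬R] p1 ⊢ p1, ¬(p1 → p1)
    [→L] p1, (p1 → p1) ⊢ p1
      [Ax] p1 ⊢ p1
      [Ax] p1 ⊢ p1

Result: YES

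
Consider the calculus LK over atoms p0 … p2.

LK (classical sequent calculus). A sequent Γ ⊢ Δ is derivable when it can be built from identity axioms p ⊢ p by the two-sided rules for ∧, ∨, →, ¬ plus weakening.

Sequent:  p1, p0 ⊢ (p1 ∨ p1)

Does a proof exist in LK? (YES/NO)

Proof tree:
[∨R] p1, p0 ⊢ (p1 ∨ p1)
  [WR] p1, p0 ⊢ p1, p1
    [WL] p1, p0 ⊢ p1
      [Ax] p1 ⊢ p1

Result: YES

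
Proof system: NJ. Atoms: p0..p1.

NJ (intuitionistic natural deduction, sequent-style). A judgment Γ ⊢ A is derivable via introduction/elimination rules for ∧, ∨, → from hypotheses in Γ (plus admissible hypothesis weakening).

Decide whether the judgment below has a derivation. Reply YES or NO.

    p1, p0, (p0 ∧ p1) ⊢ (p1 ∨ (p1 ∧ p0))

Proof tree:
[Wk] p1, p0, (p0 ∧ p1) ⊢ (p1 ∨ (p1 ∧ p0))
  [∨I₂] p1, p0 ⊢ (p1 ∨ (p1 ∧ p0))
    [∧I] p1, p0 ⊢ (p1 ∧ p0)
      [Ax] p1 ⊢ p1
      [Ax] p0 ⊢ p0

Result: YES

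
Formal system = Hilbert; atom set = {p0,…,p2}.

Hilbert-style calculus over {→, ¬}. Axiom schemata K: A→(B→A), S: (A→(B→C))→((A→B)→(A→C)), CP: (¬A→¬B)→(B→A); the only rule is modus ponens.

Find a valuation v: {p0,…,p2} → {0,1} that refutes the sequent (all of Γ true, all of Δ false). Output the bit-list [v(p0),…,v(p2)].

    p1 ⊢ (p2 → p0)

Enumerate valuations to refute Γ ⊢ Δ:
  v=000: Γ:[p1=F] Δ:[(p2 → p0)=T] refutes=False
  v=001: Γ:[p1=F] Δ:[(p2 → p0)=F] refutes=False
  v=010: Γ:[p1=T] Δ:[(p2 → p0)=T] refutes=False
  v=011: Γ:[p1=T] Δ:[(p2 → p0)=F] refutes=True  ← countermodel

Result: [0, 1, 1]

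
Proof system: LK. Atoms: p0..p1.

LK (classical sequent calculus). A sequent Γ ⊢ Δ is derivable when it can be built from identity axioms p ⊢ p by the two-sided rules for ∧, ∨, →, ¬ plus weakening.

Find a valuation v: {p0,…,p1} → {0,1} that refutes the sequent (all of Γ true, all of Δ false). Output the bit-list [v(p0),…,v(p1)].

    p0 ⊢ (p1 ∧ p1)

Search for a countermodel by truth-table:
  v=00: Γ:[p0=F] Δ:[(p1 ∧ p1)=F] refutes=False
  v=01: Γ:[p0=F] Δ:[(p1 ∧ p1)=T] refutes=False
  v=10: Γ:[p0=T] Δ:[(p1 ∧ p1)=F] refutes=True  ← countermodel

Result: [1, 0]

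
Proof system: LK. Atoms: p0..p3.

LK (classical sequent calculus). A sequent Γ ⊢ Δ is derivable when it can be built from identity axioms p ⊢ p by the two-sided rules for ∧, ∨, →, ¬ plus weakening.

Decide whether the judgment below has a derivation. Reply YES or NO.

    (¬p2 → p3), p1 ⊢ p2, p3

Derivation trace:
[WL] (¬p2 → p3), p1 ⊢ p2, p3
  [→L] (¬p2 → p3) ⊢ p2, p3
    [¬R]  ⊢ p2, ¬p2
      [Ax] p2 ⊢ p2
    [Ax] p3 ⊢ p3

Result: YES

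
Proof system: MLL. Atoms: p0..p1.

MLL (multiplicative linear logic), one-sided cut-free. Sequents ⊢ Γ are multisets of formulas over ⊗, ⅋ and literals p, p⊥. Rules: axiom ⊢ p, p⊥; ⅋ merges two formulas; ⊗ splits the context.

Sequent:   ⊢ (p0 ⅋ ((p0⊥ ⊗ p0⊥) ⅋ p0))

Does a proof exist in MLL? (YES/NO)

Derivation trace:
[⅋]  ⊢ (p0 ⅋ ((p0⊥ ⊗ p0⊥) ⅋ p0))
  [⅋]  ⊢ p0, ((p0⊥ ⊗ p0⊥) ⅋ p0)
    [⊗]  ⊢ p0, p0, (p0⊥ ⊗ p0⊥)
      [Ax]  ⊢ p0, p0⊥
      [Ax]  ⊢ p0, p0⊥

Result: YES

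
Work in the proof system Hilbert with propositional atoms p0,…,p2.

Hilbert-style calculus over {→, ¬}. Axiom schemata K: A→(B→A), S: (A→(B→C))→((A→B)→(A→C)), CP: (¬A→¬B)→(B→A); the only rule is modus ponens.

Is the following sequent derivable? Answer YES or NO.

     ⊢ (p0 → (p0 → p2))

Search for a countermodel by truth-table:
  v=000: Γ:[] Δ:[(p0 → (p0 → p2))=T] refutes=False
  v=001: Γ:[] Δ:[(p0 → (p0 → p2))=T] refutes=False
  v=010: Γ:[] Δ:[(p0 → (p0 → p2))=T] refutes=False
  v=011: Γ:[] Δ:[(p0 → (p0 → p2))=T] refutes=False
  v=100: Γ:[] Δ:[(p0 → (p0 → p2))=F] refutes=True  ← countermodel

Result: NO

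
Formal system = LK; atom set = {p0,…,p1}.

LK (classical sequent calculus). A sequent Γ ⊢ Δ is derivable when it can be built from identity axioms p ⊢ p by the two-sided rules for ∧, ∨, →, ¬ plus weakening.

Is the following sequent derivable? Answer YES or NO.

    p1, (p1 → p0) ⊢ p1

Derivation (root first):
[→L] p1, (p1 → p0) ⊢ p1
  [Ax] p1 ⊢ p1
  [WL] p1, p0 ⊢ p1
    [Ax] p1 ⊢ p1

Result: YES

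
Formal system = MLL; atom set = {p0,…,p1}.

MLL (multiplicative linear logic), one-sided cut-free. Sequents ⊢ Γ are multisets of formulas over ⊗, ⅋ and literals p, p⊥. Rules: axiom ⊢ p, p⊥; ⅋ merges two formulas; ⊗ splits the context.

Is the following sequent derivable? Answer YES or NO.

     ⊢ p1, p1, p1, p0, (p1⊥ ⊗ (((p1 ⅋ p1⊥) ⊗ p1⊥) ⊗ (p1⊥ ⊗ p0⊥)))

Derivation (root first):
[⊗]  ⊢ p1, p1, p1, p0, (p1⊥ ⊗ (((p1 ⅋ p1⊥) ⊗ p1⊥) ⊗ (p1⊥ ⊗ p0⊥)))
  [Ax]  ⊢ p1, p1⊥
  [⊗]  ⊢ p1, p1, p0, (((p1 ⅋ p1⊥) ⊗ p1⊥) ⊗ (p1⊥ ⊗ p0⊥))
    [⊗]  ⊢ p1, ((p1 ⅋ p1⊥) ⊗ p1⊥)
      [⅋]  ⊢ (p1 ⅋ p1⊥)
        [Ax]  ⊢ p1, p1⊥
      [Ax]  ⊢ p1, p1⊥
    [⊗]  ⊢ p1, p0, (p1⊥ ⊗ p0⊥)
      [Ax]  ⊢ p1, p1⊥
      [Ax]  ⊢ p0, p0⊥

Result: YES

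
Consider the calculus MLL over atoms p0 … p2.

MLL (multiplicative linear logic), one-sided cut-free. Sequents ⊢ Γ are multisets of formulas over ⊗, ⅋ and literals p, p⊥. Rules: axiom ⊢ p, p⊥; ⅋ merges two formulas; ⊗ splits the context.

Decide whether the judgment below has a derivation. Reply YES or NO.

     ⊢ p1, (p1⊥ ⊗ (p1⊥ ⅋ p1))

Derivation (root first):
[⊗]  ⊢ p1, (p1⊥ ⊗ (p1⊥ ⅋ p1))
  [Ax]  ⊢ p1, p1⊥
  [⅋]  ⊢ (p1⊥ ⅋ p1)
    [Ax]  ⊢ p1, p1⊥

Result: YES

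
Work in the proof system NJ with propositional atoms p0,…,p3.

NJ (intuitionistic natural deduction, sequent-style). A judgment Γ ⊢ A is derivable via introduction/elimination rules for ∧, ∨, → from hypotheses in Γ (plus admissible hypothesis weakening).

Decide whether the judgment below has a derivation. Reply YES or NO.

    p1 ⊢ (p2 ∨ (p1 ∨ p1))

Proof tree:
[∨I₂] p1 ⊢ (p2 ∨ (p1 ∨ p1))
  [∨I₂] p1 ⊢ (p1 ∨ p1)
    [Ax] p1 ⊢ p1

Result: YES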